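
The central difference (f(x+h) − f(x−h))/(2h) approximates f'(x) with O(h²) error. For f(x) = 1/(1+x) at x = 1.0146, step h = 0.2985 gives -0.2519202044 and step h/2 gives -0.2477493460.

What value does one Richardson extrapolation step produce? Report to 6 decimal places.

-0.246359

Error is O(h^2); halving h shrinks it by 2^2 = 4.
4*(-0.2477493460) = -0.9909973840; (-0.9909973840) − (-0.2519202044) = -0.7390771796
Divide by 2^2 − 1 = 3.
So the Richardson estimate is -0.2463590599.
Correction |R − A(h/2)| = 1.390e-03; gap |A(h/2) − A(h)| = 4.171e-03.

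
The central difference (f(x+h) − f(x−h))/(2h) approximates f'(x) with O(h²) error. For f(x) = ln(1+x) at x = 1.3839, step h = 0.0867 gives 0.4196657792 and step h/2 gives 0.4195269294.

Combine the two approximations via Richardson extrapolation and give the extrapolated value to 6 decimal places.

With r = 2 the leading error scales as h^2, so the weight is 2^2 = 4.
4×0.4195269294 = 1.6781077176; 1.6781077176 − 0.4196657792 = 1.2584419384
1.2584419384 ÷ 3 = 0.4194806461

0.419481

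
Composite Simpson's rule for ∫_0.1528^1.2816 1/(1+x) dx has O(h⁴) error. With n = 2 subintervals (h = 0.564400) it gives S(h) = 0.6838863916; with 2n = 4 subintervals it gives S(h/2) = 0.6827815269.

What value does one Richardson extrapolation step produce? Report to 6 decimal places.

The method has order 4: 2^4 = 16.
Numerator 16·A(h/2) − A(h) = 16·0.6827815269 − 0.6838863916 = 10.2406180388
R = 10.2406180388/15 = 0.6827078693
Shift from A(h/2): −0.0000736576.

0.682708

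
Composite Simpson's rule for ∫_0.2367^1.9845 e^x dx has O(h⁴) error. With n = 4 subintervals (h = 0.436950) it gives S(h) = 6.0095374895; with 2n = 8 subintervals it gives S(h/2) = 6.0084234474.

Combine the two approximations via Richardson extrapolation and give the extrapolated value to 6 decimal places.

6.008349

Leading term ∝ h^4; use weight 16 = 2^4.
A(h/2) − A(h) = 6.0084234474 − 6.0095374895 = -0.0011140421
Divide by 2^4 − 1 = 15: (-0.0011140421)/15 = -0.0000742695
R = 6.0084234474 − 0.0000742695 = 6.0083491779
Shift from A(h/2): −0.0000742695.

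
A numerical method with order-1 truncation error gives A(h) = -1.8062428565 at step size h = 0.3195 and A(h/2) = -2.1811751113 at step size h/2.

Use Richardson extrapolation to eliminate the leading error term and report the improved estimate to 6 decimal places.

r = 1, so 2^r = 2.
Numerator 2·A(h/2) − A(h) = 2·(-2.1811751113) − (-1.8062428565) = -2.5561073661
Denominator 2 − 1 = 1.
(-2.5561073661) ÷ 1 = -2.5561073661
Shift from A(h/2): −0.3749322548.

-2.556107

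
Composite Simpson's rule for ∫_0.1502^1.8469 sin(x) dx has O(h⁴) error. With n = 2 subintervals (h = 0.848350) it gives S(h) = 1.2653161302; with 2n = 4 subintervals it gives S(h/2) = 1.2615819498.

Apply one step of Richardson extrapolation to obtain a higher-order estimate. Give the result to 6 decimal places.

1.261333

With r = 4 the leading error scales as h^4, so the weight is 2^4 = 16.
Numerator 16*A(h/2) − A(h) = 16*1.2615819498 − 1.2653161302 = 18.9199950666
Denominator 16 − 1 = 15.
(16*1.2615819498 − 1.2653161302)/(16 − 1) = 1.2613330044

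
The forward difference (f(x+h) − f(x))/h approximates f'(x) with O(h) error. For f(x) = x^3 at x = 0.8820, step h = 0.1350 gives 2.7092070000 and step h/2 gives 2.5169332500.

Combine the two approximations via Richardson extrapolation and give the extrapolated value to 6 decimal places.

Error is O(h^1); halving h shrinks it by 2^1 = 2.
Top: 2(2.5169332500) − (2.7092070000) = 2.3246595000
(2*2.5169332500 − 2.7092070000)/(2 − 1) = 2.3246595000
Shift from A(h/2): −0.1922737500.

2.324660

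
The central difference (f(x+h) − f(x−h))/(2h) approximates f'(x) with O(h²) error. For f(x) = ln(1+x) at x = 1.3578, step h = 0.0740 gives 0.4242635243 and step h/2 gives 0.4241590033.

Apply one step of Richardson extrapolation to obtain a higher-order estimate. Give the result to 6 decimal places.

Leading term ∝ h^2; use weight 4 = 2^2.
Weighted: 1.6966360132 − 0.4242635243 = 1.2723724889
Divide by 2^2 − 1 = 3.
R = 1.2723724889/3 = 0.4241241630

0.424124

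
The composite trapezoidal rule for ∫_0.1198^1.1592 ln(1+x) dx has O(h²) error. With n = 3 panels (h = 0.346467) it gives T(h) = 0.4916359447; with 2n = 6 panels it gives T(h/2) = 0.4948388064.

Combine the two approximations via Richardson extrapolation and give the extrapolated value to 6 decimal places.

0.495906

Order 2 gives 2^r = 4 and 2^r − 1 = 3.
Difference of the inputs: 0.4948388064 − 0.4916359447 = 0.0032028617
Correction (A(h/2) − A(h))/(4 − 1) = 0.0032028617/3 = 0.0010676206
R = 0.4948388064 + 0.0010676206 = 0.4959064270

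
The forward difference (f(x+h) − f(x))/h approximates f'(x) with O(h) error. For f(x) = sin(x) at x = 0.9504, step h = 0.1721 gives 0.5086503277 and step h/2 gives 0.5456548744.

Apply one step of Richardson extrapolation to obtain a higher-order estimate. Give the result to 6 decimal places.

r = 1, so 2^r = 2.
Difference of the inputs: 0.5456548744 − 0.5086503277 = 0.0370045467
Divide by 2^1 − 1 = 1: 0.0370045467/1 = 0.0370045467
R = A(h/2) + (A(h/2) − A(h))/1 = 0.5456548744 + 0.0370045467 = 0.5826594211

0.582659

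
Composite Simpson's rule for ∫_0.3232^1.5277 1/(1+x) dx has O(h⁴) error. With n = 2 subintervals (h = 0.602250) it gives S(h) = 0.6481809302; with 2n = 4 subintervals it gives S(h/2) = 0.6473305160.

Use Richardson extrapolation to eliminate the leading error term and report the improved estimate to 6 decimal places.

0.647274

r = 4, so 2^r = 16.
A(h/2) − A(h) = 0.6473305160 − 0.6481809302 = -0.0008504142
Divide by 2^4 − 1 = 15: (-0.0008504142)/15 = -0.0000566943
R = 0.6473305160 − 0.0000566943 = 0.6472738217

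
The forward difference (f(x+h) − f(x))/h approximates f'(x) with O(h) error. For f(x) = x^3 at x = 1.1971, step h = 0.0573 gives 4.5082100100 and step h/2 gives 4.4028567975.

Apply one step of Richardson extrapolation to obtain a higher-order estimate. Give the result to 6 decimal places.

4.297504

With r = 1 the leading error scales as h^1, so the weight is 2^1 = 2.
2 × 4.4028567975 = 8.8057135950; subtract 4.5082100100 → 4.2975035850
(2 × 4.4028567975 − 4.5082100100)/(2 − 1) = 4.2975035850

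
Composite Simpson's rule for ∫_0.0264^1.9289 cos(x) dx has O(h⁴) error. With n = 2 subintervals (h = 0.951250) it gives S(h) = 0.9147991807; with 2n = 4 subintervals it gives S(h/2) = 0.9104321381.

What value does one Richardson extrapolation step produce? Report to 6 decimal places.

0.910141

r = 4: numerator weight 16, denominator 15.
2^4*A(h/2) = 14.5669142096; minus A(h) gives 13.6521150289.
Divide by 2^4 − 1 = 15.
Extrapolated: 13.6521150289 / 15 = 0.9101410019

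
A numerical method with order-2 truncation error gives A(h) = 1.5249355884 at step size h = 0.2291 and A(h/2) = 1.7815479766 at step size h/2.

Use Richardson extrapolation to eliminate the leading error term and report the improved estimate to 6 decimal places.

1.867085

r = 2: numerator weight 4, denominator 3.
2^2·A(h/2) = 7.1261919064; minus A(h) gives 5.6012563180.
Divide by 2^2 − 1 = 3.
R = 5.6012563180/3 = 1.8670854393
Correction |R − A(h/2)| = 8.554e-02; gap |A(h/2) − A(h)| = 2.566e-01.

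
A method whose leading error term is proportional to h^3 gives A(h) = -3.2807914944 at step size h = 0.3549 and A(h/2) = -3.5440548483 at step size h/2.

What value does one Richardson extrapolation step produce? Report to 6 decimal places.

-3.581664

r = 3: numerator weight 8, denominator 7.
Weighted: (-28.3524387864) − (-3.2807914944) = -25.0716472920
R = (-25.0716472920)/7 = -3.5816638989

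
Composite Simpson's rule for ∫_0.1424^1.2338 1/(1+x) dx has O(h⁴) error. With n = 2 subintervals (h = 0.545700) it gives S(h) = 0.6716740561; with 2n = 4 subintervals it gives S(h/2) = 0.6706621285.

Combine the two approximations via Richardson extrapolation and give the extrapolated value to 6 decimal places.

0.670595

Order 4 gives 2^r = 16 and 2^r − 1 = 15.
16 × 0.6706621285 − 0.6716740561 = 10.0589199999
Divide by 2^4 − 1 = 15.
R = 10.0589199999/15 = 0.6705946667
Shift from A(h/2): −0.0000674618.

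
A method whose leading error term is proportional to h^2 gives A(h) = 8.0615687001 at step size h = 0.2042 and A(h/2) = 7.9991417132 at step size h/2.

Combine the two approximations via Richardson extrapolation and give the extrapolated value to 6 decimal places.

7.978333

With r = 2 the leading error scales as h^2, so the weight is 2^2 = 4.
Weighted: 31.9965668528 − 8.0615687001 = 23.9349981527
Denominator 4 − 1 = 3.
23.9349981527 ÷ 3 = 7.9783327176
Correction |R − A(h/2)| = 2.081e-02; gap |A(h/2) − A(h)| = 6.243e-02.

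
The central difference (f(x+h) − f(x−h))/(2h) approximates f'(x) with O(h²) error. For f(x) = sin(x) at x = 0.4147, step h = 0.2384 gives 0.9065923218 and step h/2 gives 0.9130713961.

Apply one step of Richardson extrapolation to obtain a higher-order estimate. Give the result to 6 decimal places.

0.915231

Method order is 2; weight 2^2 = 4.
Difference of the inputs: 0.9130713961 − 0.9065923218 = 0.0064790743
Correction (A(h/2) − A(h))/(4 − 1) = 0.0064790743/3 = 0.0021596914
R = 0.9130713961 + 0.0021596914 = 0.9152310875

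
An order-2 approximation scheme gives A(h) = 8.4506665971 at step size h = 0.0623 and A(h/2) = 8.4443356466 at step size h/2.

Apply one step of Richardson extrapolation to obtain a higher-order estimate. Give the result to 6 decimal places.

8.442225

Error is O(h^2); halving h shrinks it by 2^2 = 4.
Weighted: 33.7773425864 − 8.4506665971 = 25.3266759893
Denominator 4 − 1 = 3.
Result: 8.4422253298
Gap between inputs: 6.331e-03; correction applied: −0.0021103168.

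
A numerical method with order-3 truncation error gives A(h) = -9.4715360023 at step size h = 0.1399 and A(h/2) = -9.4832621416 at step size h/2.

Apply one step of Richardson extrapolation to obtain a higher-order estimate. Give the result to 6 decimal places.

The method has order 3: 2^3 = 8.
Difference of the inputs: -9.4832621416 − (-9.4715360023) = -0.0117261393
Correction (A(h/2) − A(h))/(8 − 1) = (-0.0117261393)/7 = -0.0016751628
R = -9.4832621416 − 0.0016751628 = -9.4849373044

-9.484937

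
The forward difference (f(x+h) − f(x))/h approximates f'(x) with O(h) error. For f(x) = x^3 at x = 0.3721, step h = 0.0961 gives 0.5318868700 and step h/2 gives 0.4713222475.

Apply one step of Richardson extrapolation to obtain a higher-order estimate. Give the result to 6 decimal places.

Method order is 1; weight 2^1 = 2.
Weighted: 0.9426444950 − 0.5318868700 = 0.4107576250
Extrapolated: 0.4107576250 / 1 = 0.4107576250

0.410758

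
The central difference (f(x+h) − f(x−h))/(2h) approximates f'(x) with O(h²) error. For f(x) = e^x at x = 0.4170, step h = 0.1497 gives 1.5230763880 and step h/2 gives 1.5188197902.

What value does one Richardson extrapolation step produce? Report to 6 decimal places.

The method has order 2: 2^2 = 4.
4 × 1.5188197902 = 6.0752791608; subtract 1.5230763880 → 4.5522027728
Divide by 2^2 − 1 = 3.
So the Richardson estimate is 1.5174009243.
Shift from A(h/2): −0.0014188659.

1.517401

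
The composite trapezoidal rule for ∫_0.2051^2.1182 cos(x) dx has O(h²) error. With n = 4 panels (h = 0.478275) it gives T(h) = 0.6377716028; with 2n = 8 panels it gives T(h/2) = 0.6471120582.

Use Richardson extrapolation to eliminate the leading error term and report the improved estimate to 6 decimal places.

r = 2, so 2^r = 4.
4×0.6471120582 = 2.5884482328; subtract 0.6377716028 → 1.9506766300
Extrapolated: 1.9506766300 / 3 = 0.6502255433

0.650226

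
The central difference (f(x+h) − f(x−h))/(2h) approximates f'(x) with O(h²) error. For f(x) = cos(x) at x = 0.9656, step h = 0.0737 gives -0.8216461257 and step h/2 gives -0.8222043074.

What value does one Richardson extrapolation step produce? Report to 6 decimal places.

-0.822390

Method order is 2; weight 2^2 = 4.
4×(-0.8222043074) = -3.2888172296; (-3.2888172296) − (-0.8216461257) = -2.4671711039
Denominator 4 − 1 = 3.
So the Richardson estimate is -0.8223903680.
Gap between inputs: 5.582e-04; correction applied: −0.0001860606.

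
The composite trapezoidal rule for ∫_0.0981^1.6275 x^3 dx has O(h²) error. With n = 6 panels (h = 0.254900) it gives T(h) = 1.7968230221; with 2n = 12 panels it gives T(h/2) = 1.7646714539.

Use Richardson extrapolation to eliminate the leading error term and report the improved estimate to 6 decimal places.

Order 2 gives 2^r = 4 and 2^r − 1 = 3.
4·1.7646714539 = 7.0586858156; subtract 1.7968230221 → 5.2618627935
Divide by 2^2 − 1 = 3.
5.2618627935 ÷ 3 = 1.7539542645
Gap between inputs: 3.215e-02; correction applied: −0.0107171894.

1.753954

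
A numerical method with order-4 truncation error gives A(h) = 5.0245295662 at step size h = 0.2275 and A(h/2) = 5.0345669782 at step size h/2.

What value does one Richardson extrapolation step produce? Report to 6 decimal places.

With r = 4 the leading error scales as h^4, so the weight is 2^4 = 16.
16*5.0345669782 = 80.5530716512; subtract 5.0245295662 → 75.5285420850
(16*5.0345669782 − 5.0245295662)/(16 − 1) = 5.0352361390
Shift from A(h/2): +0.0006691608.

5.035236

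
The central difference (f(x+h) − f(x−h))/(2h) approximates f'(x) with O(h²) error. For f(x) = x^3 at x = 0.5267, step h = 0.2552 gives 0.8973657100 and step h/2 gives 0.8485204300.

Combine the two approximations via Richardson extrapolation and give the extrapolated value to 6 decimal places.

0.832239

r = 2: numerator weight 4, denominator 3.
4×0.8485204300 − 0.8973657100 = 2.4967160100
Denominator 4 − 1 = 3.
Result: 0.8322386700
Shift from A(h/2): −0.0162817600.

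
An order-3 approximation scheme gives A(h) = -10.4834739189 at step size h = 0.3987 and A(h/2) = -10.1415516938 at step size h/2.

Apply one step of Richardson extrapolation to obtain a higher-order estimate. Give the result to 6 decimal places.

With r = 3 the leading error scales as h^3, so the weight is 2^3 = 8.
8·(-10.1415516938) = -81.1324135504; (-81.1324135504) − (-10.4834739189) = -70.6489396315
(-70.6489396315) ÷ 7 = -10.0927056616
Shift from A(h/2): +0.0488460322.

-10.092706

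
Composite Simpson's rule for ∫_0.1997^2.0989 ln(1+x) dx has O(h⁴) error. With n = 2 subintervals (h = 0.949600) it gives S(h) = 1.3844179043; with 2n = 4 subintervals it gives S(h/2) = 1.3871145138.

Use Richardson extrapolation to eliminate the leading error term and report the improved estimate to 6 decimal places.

The method has order 4: 2^4 = 16.
Weighted: 22.1938322208 − 1.3844179043 = 20.8094143165
(16 × 1.3871145138 − 1.3844179043)/(16 − 1) = 1.3872942878

1.387294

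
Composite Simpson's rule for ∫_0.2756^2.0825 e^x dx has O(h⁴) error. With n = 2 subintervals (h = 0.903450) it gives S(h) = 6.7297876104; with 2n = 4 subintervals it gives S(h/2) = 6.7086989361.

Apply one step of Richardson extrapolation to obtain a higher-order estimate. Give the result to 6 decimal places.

r = 4: numerator weight 16, denominator 15.
2^4·A(h/2) = 107.3391829776; minus A(h) gives 100.6093953672.
Divide by 2^4 − 1 = 15.
Extrapolated: 100.6093953672 / 15 = 6.7072930245
Correction |R − A(h/2)| = 1.406e-03; gap |A(h/2) − A(h)| = 2.109e-02.

6.707293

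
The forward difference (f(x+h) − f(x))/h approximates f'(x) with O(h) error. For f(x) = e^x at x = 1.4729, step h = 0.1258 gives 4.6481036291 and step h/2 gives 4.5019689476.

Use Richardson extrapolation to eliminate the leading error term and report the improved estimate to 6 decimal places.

r = 1, so 2^r = 2.
Numerator 2×A(h/2) − A(h) = 2×4.5019689476 − 4.6481036291 = 4.3558342661
4.3558342661 ÷ 1 = 4.3558342661
Correction |R − A(h/2)| = 1.461e-01; gap |A(h/2) − A(h)| = 1.461e-01.

4.355834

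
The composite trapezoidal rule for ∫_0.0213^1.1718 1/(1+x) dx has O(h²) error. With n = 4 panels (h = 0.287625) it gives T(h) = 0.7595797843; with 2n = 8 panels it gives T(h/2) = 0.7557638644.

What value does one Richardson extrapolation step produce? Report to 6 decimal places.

r = 2: numerator weight 4, denominator 3.
2^2×A(h/2) = 3.0230554576; minus A(h) gives 2.2634756733.
Denominator 4 − 1 = 3.
R = 2.2634756733/3 = 0.7544918911
Shift from A(h/2): −0.0012719733.

0.754492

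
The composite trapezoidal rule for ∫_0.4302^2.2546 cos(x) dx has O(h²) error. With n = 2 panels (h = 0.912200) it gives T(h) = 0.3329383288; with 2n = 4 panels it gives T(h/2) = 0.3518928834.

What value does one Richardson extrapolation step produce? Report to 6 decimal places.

0.358211

r = 2: numerator weight 4, denominator 3.
Top: 4(0.3518928834) − (0.3329383288) = 1.0746332048
Denominator 4 − 1 = 3.
R = 1.0746332048/3 = 0.3582110683
Shift from A(h/2): +0.0063181849.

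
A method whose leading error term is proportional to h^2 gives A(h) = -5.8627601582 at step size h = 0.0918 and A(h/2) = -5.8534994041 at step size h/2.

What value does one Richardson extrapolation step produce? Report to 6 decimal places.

-5.850412

Order 2 gives 2^r = 4 and 2^r − 1 = 3.
Numerator 4×A(h/2) − A(h) = 4×(-5.8534994041) − (-5.8627601582) = -17.5512374582
Extrapolated: (-17.5512374582) / 3 = -5.8504124861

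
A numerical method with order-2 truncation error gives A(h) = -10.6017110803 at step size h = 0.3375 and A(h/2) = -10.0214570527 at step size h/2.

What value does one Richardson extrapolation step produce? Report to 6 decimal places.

r = 2, so 2^r = 4.
Difference of the inputs: -10.0214570527 − (-10.6017110803) = 0.5802540276
Correction (A(h/2) − A(h))/(4 − 1) = 0.5802540276/3 = 0.1934180092
R = A(h/2) + (A(h/2) − A(h))/3 = -10.0214570527 + 0.1934180092 = -9.8280390435

-9.828039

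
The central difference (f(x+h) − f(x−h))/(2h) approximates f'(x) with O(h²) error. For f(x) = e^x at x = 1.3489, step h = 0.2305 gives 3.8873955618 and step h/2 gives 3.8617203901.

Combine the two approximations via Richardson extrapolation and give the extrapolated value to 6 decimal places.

3.853162

With r = 2 the leading error scales as h^2, so the weight is 2^2 = 4.
2^2*A(h/2) = 15.4468815604; minus A(h) gives 11.5594859986.
Divide by 2^2 − 1 = 3.
So the Richardson estimate is 3.8531619995.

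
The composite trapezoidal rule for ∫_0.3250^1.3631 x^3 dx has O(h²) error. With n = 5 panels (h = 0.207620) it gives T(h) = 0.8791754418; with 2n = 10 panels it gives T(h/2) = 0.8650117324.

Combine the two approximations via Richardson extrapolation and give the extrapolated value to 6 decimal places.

Method order is 2; weight 2^2 = 4.
Numerator 4·A(h/2) − A(h) = 4·0.8650117324 − 0.8791754418 = 2.5808714878
Divide by 2^2 − 1 = 3.
R = 2.5808714878/3 = 0.8602904959
Shift from A(h/2): −0.0047212365.

0.860290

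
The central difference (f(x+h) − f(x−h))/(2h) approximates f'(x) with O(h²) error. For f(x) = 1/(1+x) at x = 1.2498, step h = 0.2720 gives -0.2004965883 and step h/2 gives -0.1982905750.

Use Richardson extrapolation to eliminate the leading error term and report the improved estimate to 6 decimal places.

With r = 2 the leading error scales as h^2, so the weight is 2^2 = 4.
A(h/2) − A(h) = -0.1982905750 − (-0.2004965883) = 0.0022060133
Correction (A(h/2) − A(h))/(4 − 1) = 0.0022060133/3 = 0.0007353378
R = A(h/2) + (A(h/2) − A(h))/3 = -0.1982905750 + 0.0007353378 = -0.1975552372

-0.197555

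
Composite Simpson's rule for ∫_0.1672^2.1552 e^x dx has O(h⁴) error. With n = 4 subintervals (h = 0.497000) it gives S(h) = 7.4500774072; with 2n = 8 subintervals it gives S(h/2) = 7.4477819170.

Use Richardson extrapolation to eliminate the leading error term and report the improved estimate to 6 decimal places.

7.447629

r = 4, so 2^r = 16.
16 × 7.4477819170 = 119.1645106720; subtract 7.4500774072 → 111.7144332648
(16 × 7.4477819170 − 7.4500774072)/(16 − 1) = 7.4476288843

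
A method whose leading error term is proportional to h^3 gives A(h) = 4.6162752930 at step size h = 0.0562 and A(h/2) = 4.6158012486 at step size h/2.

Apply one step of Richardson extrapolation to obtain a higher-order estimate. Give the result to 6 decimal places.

4.615734

Method order is 3; weight 2^3 = 8.
8·4.6158012486 = 36.9264099888; subtract 4.6162752930 → 32.3101346958
Divide by 2^3 − 1 = 7.
(8·4.6158012486 − 4.6162752930)/(8 − 1) = 4.6157335280
Gap between inputs: 4.740e-04; correction applied: −0.0000677206.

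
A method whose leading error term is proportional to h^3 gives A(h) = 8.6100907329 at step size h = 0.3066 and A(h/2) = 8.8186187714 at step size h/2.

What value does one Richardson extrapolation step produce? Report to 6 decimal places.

8.848408

Order 3 gives 2^r = 8 and 2^r − 1 = 7.
Difference of the inputs: 8.8186187714 − 8.6100907329 = 0.2085280385
Divide by 2^3 − 1 = 7: 0.2085280385/7 = 0.0297897198
R = 8.8186187714 + 0.0297897198 = 8.8484084912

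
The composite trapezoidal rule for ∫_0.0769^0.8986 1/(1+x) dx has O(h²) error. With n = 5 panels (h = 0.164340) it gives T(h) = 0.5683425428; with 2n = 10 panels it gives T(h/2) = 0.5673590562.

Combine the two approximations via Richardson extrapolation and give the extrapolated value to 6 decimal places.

0.567031

Error is O(h^2); halving h shrinks it by 2^2 = 4.
Difference of the inputs: 0.5673590562 − 0.5683425428 = -0.0009834866
Divide by 2^2 − 1 = 3: (-0.0009834866)/3 = -0.0003278289
R = A(h/2) + (A(h/2) − A(h))/3 = 0.5673590562 − 0.0003278289 = 0.5670312273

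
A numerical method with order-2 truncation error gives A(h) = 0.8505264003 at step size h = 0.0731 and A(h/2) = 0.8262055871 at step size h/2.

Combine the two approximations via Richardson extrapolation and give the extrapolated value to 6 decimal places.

0.818099

The method has order 2: 2^2 = 4.
Numerator 4×A(h/2) − A(h) = 4×0.8262055871 − 0.8505264003 = 2.4542959481
Denominator 4 − 1 = 3.
R = 2.4542959481/3 = 0.8180986494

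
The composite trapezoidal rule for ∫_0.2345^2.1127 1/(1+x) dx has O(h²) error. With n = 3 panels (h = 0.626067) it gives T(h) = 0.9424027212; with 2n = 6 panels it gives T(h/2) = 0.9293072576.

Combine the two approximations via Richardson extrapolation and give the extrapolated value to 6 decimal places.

0.924942

The method has order 2: 2^2 = 4.
Weighted: 3.7172290304 − 0.9424027212 = 2.7748263092
Extrapolated: 2.7748263092 / 3 = 0.9249421031
Shift from A(h/2): −0.0043651545.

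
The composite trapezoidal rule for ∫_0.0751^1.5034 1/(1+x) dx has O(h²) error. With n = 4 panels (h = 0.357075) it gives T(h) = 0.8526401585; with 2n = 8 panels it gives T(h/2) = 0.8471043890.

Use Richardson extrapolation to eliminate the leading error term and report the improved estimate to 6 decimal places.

r = 2, so 2^r = 4.
4 × 0.8471043890 − 0.8526401585 = 2.5357773975
Denominator 4 − 1 = 3.
(4 × 0.8471043890 − 0.8526401585)/(4 − 1) = 0.8452591325
Correction |R − A(h/2)| = 1.845e-03; gap |A(h/2) − A(h)| = 5.536e-03.

0.845259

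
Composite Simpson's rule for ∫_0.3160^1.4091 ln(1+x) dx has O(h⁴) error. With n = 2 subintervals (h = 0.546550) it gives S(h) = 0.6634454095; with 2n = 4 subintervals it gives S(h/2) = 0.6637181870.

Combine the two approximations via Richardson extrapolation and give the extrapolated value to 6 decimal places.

0.663736

With r = 4 the leading error scales as h^4, so the weight is 2^4 = 16.
A(h/2) − A(h) = 0.6637181870 − 0.6634454095 = 0.0002727775
Correction (A(h/2) − A(h))/(16 − 1) = 0.0002727775/15 = 0.0000181852
R = 0.6637181870 + 0.0000181852 = 0.6637363722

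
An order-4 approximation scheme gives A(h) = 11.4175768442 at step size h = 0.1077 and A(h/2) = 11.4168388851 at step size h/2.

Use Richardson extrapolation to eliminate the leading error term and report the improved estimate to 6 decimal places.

r = 4: numerator weight 16, denominator 15.
Difference of the inputs: 11.4168388851 − 11.4175768442 = -0.0007379591
Divide by 2^4 − 1 = 15: (-0.0007379591)/15 = -0.0000491973
R = 11.4168388851 − 0.0000491973 = 11.4167896878
Gap between inputs: 7.380e-04; correction applied: −0.0000491973.

11.416790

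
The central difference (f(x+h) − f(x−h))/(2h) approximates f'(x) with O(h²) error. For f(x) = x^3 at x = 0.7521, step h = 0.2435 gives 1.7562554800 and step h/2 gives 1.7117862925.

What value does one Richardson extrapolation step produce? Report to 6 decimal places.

1.696963

Error is O(h^2); halving h shrinks it by 2^2 = 4.
4·1.7117862925 − 1.7562554800 = 5.0908896900
Extrapolated: 5.0908896900 / 3 = 1.6969632300
Gap between inputs: 4.447e-02; correction applied: −0.0148230625.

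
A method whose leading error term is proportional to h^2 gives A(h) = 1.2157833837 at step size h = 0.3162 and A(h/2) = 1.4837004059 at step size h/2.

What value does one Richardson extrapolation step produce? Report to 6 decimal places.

1.573006

Order 2 gives 2^r = 4 and 2^r − 1 = 3.
Top: 4(1.4837004059) − (1.2157833837) = 4.7190182399
Divide by 2^2 − 1 = 3.
So the Richardson estimate is 1.5730060800.
Shift from A(h/2): +0.0893056741.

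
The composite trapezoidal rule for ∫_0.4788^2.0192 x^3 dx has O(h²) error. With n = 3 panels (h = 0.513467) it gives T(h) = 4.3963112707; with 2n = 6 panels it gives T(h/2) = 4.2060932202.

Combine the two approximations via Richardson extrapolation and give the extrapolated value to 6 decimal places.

r = 2: numerator weight 4, denominator 3.
Weighted: 16.8243728808 − 4.3963112707 = 12.4280616101
12.4280616101 ÷ 3 = 4.1426872034

4.142687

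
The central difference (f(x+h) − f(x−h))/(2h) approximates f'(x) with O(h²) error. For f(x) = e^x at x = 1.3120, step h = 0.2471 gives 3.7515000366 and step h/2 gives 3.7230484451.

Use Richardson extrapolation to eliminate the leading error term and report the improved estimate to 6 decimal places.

r = 2: numerator weight 4, denominator 3.
Numerator 4*A(h/2) − A(h) = 4*3.7230484451 − 3.7515000366 = 11.1406937438
Denominator 4 − 1 = 3.
Extrapolated: 11.1406937438 / 3 = 3.7135645813

3.713565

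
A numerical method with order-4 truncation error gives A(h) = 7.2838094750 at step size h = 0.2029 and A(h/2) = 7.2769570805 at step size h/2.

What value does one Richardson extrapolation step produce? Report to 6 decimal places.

r = 4: numerator weight 16, denominator 15.
16×7.2769570805 = 116.4313132880; subtract 7.2838094750 → 109.1475038130
R = 109.1475038130/15 = 7.2765002542
Gap between inputs: 6.852e-03; correction applied: −0.0004568263.

7.276500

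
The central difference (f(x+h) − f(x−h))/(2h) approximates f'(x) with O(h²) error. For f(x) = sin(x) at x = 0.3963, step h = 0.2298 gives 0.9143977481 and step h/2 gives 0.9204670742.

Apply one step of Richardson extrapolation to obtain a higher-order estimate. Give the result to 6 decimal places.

0.922490

r = 2, so 2^r = 4.
Weighted: 3.6818682968 − 0.9143977481 = 2.7674705487
Divide by 2^2 − 1 = 3.
Result: 0.9224901829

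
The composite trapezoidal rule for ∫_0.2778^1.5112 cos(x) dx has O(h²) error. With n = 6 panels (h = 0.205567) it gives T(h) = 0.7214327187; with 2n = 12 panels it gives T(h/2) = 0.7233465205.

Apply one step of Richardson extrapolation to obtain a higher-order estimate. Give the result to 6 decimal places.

With r = 2 the leading error scales as h^2, so the weight is 2^2 = 4.
Numerator 4*A(h/2) − A(h) = 4*0.7233465205 − 0.7214327187 = 2.1719533633
Extrapolated: 2.1719533633 / 3 = 0.7239844544

0.723984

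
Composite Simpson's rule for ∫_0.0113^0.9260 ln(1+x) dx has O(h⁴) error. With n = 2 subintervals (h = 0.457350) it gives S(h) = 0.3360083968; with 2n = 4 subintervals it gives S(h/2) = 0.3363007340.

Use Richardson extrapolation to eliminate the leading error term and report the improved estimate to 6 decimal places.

With r = 4 the leading error scales as h^4, so the weight is 2^4 = 16.
Numerator 16·A(h/2) − A(h) = 16·0.3363007340 − 0.3360083968 = 5.0448033472
Extrapolated: 5.0448033472 / 15 = 0.3363202231

0.336320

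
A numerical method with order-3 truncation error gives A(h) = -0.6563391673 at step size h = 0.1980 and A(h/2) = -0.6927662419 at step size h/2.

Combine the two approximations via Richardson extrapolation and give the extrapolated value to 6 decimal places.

-0.697970

Method order is 3; weight 2^3 = 8.
Difference of the inputs: -0.6927662419 − (-0.6563391673) = -0.0364270746
Divide by 2^3 − 1 = 7: (-0.0364270746)/7 = -0.0052038678
R = -0.6927662419 − 0.0052038678 = -0.6979701097
Shift from A(h/2): −0.0052038678.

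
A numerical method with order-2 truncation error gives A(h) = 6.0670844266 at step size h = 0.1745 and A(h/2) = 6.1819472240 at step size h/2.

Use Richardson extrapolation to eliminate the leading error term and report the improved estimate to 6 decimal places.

6.220235

Method order is 2; weight 2^2 = 4.
Weighted: 24.7277888960 − 6.0670844266 = 18.6607044694
Denominator 4 − 1 = 3.
18.6607044694 ÷ 3 = 6.2202348231
Correction |R − A(h/2)| = 3.829e-02; gap |A(h/2) − A(h)| = 1.149e-01.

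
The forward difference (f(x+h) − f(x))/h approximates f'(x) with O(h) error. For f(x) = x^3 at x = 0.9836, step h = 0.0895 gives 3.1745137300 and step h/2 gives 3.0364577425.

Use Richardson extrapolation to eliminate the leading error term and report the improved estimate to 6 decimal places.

r = 1, so 2^r = 2.
2^1*A(h/2) = 6.0729154850; minus A(h) gives 2.8984017550.
Divide by 2^1 − 1 = 1.
Result: 2.8984017550

2.898402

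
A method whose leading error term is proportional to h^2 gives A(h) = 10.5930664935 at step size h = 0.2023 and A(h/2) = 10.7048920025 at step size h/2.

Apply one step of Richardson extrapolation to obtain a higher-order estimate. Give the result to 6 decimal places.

Method order is 2; weight 2^2 = 4.
4×10.7048920025 = 42.8195680100; subtract 10.5930664935 → 32.2265015165
Divide by 2^2 − 1 = 3.
Result: 10.7421671722
Gap between inputs: 1.118e-01; correction applied: +0.0372751697.

10.742167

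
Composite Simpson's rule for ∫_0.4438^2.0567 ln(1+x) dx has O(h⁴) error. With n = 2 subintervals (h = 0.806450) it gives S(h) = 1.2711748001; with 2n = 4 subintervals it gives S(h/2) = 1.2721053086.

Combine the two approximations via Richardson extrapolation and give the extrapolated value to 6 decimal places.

1.272167

r = 4: numerator weight 16, denominator 15.
16 × 1.2721053086 = 20.3536849376; subtract 1.2711748001 → 19.0825101375
Divide by 2^4 − 1 = 15.
(16 × 1.2721053086 − 1.2711748001)/(16 − 1) = 1.2721673425
Correction |R − A(h/2)| = 6.203e-05; gap |A(h/2) − A(h)| = 9.305e-04.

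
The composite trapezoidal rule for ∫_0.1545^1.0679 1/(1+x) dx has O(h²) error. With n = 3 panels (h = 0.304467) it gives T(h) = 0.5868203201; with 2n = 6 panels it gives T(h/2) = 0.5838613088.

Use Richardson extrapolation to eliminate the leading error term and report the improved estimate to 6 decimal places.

0.582875

With r = 2 the leading error scales as h^2, so the weight is 2^2 = 4.
2^2×A(h/2) = 2.3354452352; minus A(h) gives 1.7486249151.
Denominator 4 − 1 = 3.
So the Richardson estimate is 0.5828749717.
Gap between inputs: 2.959e-03; correction applied: −0.0009863371.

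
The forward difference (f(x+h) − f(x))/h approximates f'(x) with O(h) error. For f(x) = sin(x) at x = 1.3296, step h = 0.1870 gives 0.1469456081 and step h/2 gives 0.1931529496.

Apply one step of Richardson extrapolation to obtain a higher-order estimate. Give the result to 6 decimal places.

Error is O(h^1); halving h shrinks it by 2^1 = 2.
2·0.1931529496 − 0.1469456081 = 0.2393602911
Divide by 2^1 − 1 = 1.
(2·0.1931529496 − 0.1469456081)/(2 − 1) = 0.2393602911
Correction |R − A(h/2)| = 4.621e-02; gap |A(h/2) − A(h)| = 4.621e-02.

0.239360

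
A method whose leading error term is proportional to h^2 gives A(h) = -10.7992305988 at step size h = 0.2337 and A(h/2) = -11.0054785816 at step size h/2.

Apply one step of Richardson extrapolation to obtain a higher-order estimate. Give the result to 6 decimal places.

-11.074228

Leading term ∝ h^2; use weight 4 = 2^2.
Top: 4(-11.0054785816) − (-10.7992305988) = -33.2226837276
R = (-33.2226837276)/3 = -11.0742279092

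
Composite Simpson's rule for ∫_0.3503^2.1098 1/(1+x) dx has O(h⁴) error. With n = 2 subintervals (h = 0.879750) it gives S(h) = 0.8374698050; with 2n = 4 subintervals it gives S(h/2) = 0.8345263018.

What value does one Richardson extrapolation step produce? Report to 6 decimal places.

r = 4: numerator weight 16, denominator 15.
2^4 × A(h/2) = 13.3524208288; minus A(h) gives 12.5149510238.
Extrapolated: 12.5149510238 / 15 = 0.8343300683
Gap between inputs: 2.944e-03; correction applied: −0.0001962335.

0.834330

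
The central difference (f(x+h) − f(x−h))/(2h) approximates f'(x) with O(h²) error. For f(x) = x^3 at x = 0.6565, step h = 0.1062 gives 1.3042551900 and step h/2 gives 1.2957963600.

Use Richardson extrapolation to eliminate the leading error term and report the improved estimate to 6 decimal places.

1.292977

The method has order 2: 2^2 = 4.
Numerator 4·A(h/2) − A(h) = 4·1.2957963600 − 1.3042551900 = 3.8789302500
Denominator 4 − 1 = 3.
R = 3.8789302500/3 = 1.2929767500
Shift from A(h/2): −0.0028196100.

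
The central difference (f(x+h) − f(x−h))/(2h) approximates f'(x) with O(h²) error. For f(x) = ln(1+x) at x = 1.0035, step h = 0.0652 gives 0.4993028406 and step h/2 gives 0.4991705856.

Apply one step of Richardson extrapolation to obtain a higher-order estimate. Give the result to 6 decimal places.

0.499127

Leading term ∝ h^2; use weight 4 = 2^2.
Weighted: 1.9966823424 − 0.4993028406 = 1.4973795018
Divide by 2^2 − 1 = 3.
R = 1.4973795018/3 = 0.4991265006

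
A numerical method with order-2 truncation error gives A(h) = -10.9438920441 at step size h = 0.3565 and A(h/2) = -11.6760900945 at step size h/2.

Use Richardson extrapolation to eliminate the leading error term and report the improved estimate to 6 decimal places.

-11.920156

The method has order 2: 2^2 = 4.
2^2·A(h/2) = -46.7043603780; minus A(h) gives -35.7604683339.
R = (-35.7604683339)/3 = -11.9201561113
Shift from A(h/2): −0.2440660168.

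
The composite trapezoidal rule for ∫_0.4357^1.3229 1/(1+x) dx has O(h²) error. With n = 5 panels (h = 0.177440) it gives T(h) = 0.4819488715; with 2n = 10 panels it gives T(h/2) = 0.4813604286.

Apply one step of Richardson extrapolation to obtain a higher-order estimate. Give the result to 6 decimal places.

Error is O(h^2); halving h shrinks it by 2^2 = 4.
4·0.4813604286 = 1.9254417144; 1.9254417144 − 0.4819488715 = 1.4434928429
Divide by 2^2 − 1 = 3.
Result: 0.4811642810
Shift from A(h/2): −0.0001961476.

0.481164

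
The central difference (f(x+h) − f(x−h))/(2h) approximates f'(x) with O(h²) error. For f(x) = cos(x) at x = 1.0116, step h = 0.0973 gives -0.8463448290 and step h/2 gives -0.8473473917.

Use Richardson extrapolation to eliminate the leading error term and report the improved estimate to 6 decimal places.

The method has order 2: 2^2 = 4.
Numerator 4*A(h/2) − A(h) = 4*(-0.8473473917) − (-0.8463448290) = -2.5430447378
(4*(-0.8473473917) − (-0.8463448290))/(4 − 1) = -0.8476815793
Shift from A(h/2): −0.0003341876.

-0.847682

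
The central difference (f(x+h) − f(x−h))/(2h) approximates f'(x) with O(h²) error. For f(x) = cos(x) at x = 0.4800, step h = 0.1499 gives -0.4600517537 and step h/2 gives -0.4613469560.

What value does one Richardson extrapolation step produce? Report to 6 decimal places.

-0.461779

Method order is 2; weight 2^2 = 4.
4*(-0.4613469560) − (-0.4600517537) = -1.3853360703
R = (-1.3853360703)/3 = -0.4617786901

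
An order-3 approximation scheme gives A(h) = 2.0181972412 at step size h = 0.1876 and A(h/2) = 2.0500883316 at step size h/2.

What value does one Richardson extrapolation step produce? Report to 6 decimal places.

2.054644

Error is O(h^3); halving h shrinks it by 2^3 = 8.
Weighted: 16.4007066528 − 2.0181972412 = 14.3825094116
(8 × 2.0500883316 − 2.0181972412)/(8 − 1) = 2.0546442017
Correction |R − A(h/2)| = 4.556e-03; gap |A(h/2) − A(h)| = 3.189e-02.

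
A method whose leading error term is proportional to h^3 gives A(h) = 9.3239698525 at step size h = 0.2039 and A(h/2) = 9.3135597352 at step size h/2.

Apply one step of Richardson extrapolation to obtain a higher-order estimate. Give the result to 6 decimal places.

9.312073

Error is O(h^3); halving h shrinks it by 2^3 = 8.
8×9.3135597352 − 9.3239698525 = 65.1845080291
Denominator 8 − 1 = 7.
65.1845080291 ÷ 7 = 9.3120725756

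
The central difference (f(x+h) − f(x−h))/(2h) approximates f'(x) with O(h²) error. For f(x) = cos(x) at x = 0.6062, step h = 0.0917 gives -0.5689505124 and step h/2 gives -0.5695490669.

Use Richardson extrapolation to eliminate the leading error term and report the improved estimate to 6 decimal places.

Error is O(h^2); halving h shrinks it by 2^2 = 4.
4×(-0.5695490669) − (-0.5689505124) = -1.7092457552
(4×(-0.5695490669) − (-0.5689505124))/(4 − 1) = -0.5697485851
Shift from A(h/2): −0.0001995182.

-0.569749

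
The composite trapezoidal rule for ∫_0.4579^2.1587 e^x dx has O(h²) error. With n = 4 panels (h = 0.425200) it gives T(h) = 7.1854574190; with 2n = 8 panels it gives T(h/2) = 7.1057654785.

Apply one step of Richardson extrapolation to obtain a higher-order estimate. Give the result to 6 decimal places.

The method has order 2: 2^2 = 4.
4 × 7.1057654785 − 7.1854574190 = 21.2376044950
Denominator 4 − 1 = 3.
21.2376044950 ÷ 3 = 7.0792014983
Gap between inputs: 7.969e-02; correction applied: −0.0265639802.

7.079201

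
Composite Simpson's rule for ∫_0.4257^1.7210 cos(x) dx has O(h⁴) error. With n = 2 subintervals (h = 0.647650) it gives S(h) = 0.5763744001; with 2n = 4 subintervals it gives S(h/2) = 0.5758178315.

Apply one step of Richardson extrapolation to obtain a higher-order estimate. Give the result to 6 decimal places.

Error is O(h^4); halving h shrinks it by 2^4 = 16.
16×0.5758178315 − 0.5763744001 = 8.6367109039
Denominator 16 − 1 = 15.
R = 8.6367109039/15 = 0.5757807269

0.575781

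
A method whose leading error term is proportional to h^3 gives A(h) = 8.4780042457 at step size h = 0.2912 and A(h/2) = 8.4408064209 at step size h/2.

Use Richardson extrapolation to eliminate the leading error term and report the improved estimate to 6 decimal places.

8.435492

The method has order 3: 2^3 = 8.
8 × 8.4408064209 = 67.5264513672; subtract 8.4780042457 → 59.0484471215
Divide by 2^3 − 1 = 7.
Result: 8.4354924459
Gap between inputs: 3.720e-02; correction applied: −0.0053139750.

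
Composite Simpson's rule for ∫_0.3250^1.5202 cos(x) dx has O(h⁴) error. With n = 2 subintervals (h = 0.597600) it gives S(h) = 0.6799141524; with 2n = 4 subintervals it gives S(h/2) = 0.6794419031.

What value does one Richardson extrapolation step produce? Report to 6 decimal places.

r = 4: numerator weight 16, denominator 15.
A(h/2) − A(h) = 0.6794419031 − 0.6799141524 = -0.0004722493
Divide by 2^4 − 1 = 15: (-0.0004722493)/15 = -0.0000314833
R = 0.6794419031 − 0.0000314833 = 0.6794104198

0.679410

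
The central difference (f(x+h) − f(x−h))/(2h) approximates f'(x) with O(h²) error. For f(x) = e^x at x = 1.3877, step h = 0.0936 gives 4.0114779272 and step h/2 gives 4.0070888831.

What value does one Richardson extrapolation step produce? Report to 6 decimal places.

Method order is 2; weight 2^2 = 4.
Weighted: 16.0283555324 − 4.0114779272 = 12.0168776052
(4×4.0070888831 − 4.0114779272)/(4 − 1) = 4.0056258684
Correction |R − A(h/2)| = 1.463e-03; gap |A(h/2) − A(h)| = 4.389e-03.

4.005626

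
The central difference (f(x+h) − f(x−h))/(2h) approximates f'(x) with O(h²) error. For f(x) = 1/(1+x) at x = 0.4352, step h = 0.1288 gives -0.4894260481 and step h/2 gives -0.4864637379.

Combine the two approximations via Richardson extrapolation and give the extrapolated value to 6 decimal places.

-0.485476

The method has order 2: 2^2 = 4.
Weighted: (-1.9458549516) − (-0.4894260481) = -1.4564289035
Divide by 2^2 − 1 = 3.
R = (-1.4564289035)/3 = -0.4854763012
Gap between inputs: 2.962e-03; correction applied: +0.0009874367.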